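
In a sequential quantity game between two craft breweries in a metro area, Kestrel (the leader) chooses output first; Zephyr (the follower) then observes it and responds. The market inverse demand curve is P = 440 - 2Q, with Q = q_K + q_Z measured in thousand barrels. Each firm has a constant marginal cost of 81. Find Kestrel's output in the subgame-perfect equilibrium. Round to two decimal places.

The follower Zephyr best-responds to any q_K: π_Z = (440 - 2Q)q_Z - 81q_Z.
∂π_Z/∂q_Z = 359 - 2q_K - 4q_Z = 0 gives the reaction function q_Z = (359 - 2q_K)/4.
Kestrel substitutes q_Z(q_K) into its own profit: π_K = q_K(440 - 2q_K - (359 - 2q_K)/2) - 81q_K = (521/2 - q_K)q_K - 81q_K.
Maximising: ∂π_K/∂q_K = 359/2 - 2q_K = 0, giving q_K = 359/4.
Then q_Z = (359 - 2·(359/4))/4 = 359/8.

89.75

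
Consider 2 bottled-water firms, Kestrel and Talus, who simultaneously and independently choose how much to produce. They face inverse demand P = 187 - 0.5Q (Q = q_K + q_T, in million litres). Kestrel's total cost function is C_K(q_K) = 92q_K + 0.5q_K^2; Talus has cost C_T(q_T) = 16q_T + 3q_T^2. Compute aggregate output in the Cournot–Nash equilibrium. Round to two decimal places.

Kestrel's profit: π_K = (187 - 0.5Q)q_K - (92q_K + (1/2)q_K²). Setting ∂π_K/∂q_K = 0: 95 - 2q_K - (1/2)(q_T) = 0.
Talus's profit: π_T = (187 - 0.5Q)q_T - (16q_T + 3q_T²). Setting ∂π_T/∂q_T = 0: 171 - 7q_T - (1/2)(q_K) = 0.
Best responses: q_K = (95 - (1/2)q_T)/2, q_T = (171 - (1/2)q_K)/7.
Substituting one into the other gives q_K = 42.1455 and q_T = 1178/55.
Total output Q = 42.1455 + 1178/55 = 63.5636.

63.56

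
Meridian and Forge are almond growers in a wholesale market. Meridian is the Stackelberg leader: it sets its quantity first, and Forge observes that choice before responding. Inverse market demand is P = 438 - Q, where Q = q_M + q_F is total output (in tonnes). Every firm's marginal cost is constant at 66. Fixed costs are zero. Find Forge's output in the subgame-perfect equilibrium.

93

Solve by backward induction. Given q_M, the follower Forge maximises π_F = (438 - q_M - q_F)q_F - 66q_F.
∂π_F/∂q_F = 372 - q_M - 2q_F = 0 gives the reaction function q_F = (372 - q_M)/2.
The leader anticipates this reaction. Substituting into P = 438 - Q gives P = 252 - (1/2)q_M, so π_M = (252 - (1/2)q_M)q_M - 66q_M.
The leader's first-order condition 186 - q_M = 0 yields q_M = 186.
Then q_F = (372 - 186)/2 = 93.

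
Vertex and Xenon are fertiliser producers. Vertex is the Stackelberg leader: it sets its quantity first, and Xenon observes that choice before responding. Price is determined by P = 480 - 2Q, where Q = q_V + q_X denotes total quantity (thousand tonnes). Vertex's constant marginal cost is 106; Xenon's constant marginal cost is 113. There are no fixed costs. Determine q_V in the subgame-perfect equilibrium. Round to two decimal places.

95.25

Solve by backward induction. Given q_V, the follower Xenon maximises π_X = (480 - 2q_V - 2q_X)q_X - 113q_X.
Setting the follower's marginal profit to zero, 367 - 2q_V - 4q_X = 0, i.e. q_X = (367 - 2q_V)/4.
Vertex substitutes q_X(q_V) into its own profit: π_V = q_V(480 - 2q_V - (367 - 2q_V)/2) - 106q_V = (593/2 - q_V)q_V - 106q_V.
Leader FOC: 381/2 - 2q_V = 0, so q_V = 381/4.
Then q_X = (367 - 2·(381/4))/4 = 353/8.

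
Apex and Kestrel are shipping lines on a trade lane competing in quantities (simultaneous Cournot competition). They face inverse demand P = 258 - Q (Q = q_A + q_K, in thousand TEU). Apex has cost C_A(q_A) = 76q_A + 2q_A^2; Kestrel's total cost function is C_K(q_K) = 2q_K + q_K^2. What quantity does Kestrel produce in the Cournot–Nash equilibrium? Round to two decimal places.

Apex's profit: π_A = (258 - Q)q_A - (76q_A + 2q_A²). Setting ∂π_A/∂q_A = 0: 182 - 6q_A - (q_K) = 0.
Kestrel's first-order condition: 256 - 4q_K - (q_A) = 0.
So q_A = (182 - q_K)/6 and q_K = (256 - q_A)/4.
Substituting one into the other gives q_A = 472/23 and q_K = 1354/23.

58.87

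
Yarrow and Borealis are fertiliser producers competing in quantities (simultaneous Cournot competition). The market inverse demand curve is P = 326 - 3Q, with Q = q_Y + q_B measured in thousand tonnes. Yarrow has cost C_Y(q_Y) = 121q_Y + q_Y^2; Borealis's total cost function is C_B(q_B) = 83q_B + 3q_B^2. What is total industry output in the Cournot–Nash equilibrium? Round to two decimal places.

35.17

Yarrow's profit: π_Y = (326 - 3Q)q_Y - (121q_Y + q_Y²). Setting ∂π_Y/∂q_Y = 0: 205 - 8q_Y - 3(q_B) = 0.
Borealis's profit: π_B = (326 - 3Q)q_B - (83q_B + 3q_B²). Setting ∂π_B/∂q_B = 0: 243 - 12q_B - 3(q_Y) = 0.
Rearranging gives the reaction functions q_Y = (205 - 3q_B)/8 and q_B = (243 - 3q_Y)/12.
Substituting one into the other gives q_Y = 577/29 and q_B = 443/29.
Total output Q = 577/29 + 443/29 = 1020/29.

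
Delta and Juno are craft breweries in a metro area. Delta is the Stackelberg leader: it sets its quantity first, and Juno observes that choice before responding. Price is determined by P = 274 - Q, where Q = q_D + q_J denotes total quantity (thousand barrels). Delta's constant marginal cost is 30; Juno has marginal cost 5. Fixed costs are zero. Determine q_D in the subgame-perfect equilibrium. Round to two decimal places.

109.50

The follower Juno best-responds to any q_D: π_J = (274 - Q)q_J - 5q_J.
Follower FOC: 269 - q_D - 2q_J = 0, so q_J(q_D) = (269 - q_D)/2.
The leader anticipates this reaction. Substituting into P = 274 - Q gives P = 279/2 - (1/2)q_D, so π_D = (279/2 - (1/2)q_D)q_D - 30q_D.
Maximising: ∂π_D/∂q_D = 219/2 - q_D = 0, giving q_D = 219/2.
Then q_J = (269 - 219/2)/2 = 319/4.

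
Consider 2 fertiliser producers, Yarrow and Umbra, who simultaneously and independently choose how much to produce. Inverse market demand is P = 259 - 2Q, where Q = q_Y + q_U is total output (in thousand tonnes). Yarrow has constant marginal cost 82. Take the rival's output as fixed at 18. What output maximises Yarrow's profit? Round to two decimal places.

With the rival's output fixed at 18, Yarrow's profit is π_Y = (259 - 2·18 - 2q_Y)q_Y - (82q_Y) = (223 - 2q_Y)q_Y - (82q_Y).
∂π_Y/∂q_Y = 141 - 4q_Y = 0, so q_Y = 141/4.

35.25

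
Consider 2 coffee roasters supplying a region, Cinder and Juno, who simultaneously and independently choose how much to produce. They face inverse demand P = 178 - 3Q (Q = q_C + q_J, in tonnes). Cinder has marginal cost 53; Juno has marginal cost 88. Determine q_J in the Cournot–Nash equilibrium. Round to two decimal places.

6.11

Cinder's profit: π_C = (178 - 3Q)q_C - (53q_C). Setting ∂π_C/∂q_C = 0: 125 - 6q_C - 3(q_J) = 0.
Juno's first-order condition: 90 - 6q_J - 3(q_C) = 0.
Best responses: q_C = (125 - 3q_J)/6, q_J = (90 - 3q_C)/6.
Solving the pair: q_C = 160/9, q_J = 55/9.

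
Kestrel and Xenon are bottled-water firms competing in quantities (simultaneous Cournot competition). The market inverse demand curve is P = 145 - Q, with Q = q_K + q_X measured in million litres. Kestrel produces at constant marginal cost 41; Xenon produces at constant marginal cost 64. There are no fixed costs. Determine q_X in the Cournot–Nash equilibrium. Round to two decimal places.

19.33

Kestrel's profit: π_K = (145 - Q)q_K - (41q_K). Setting ∂π_K/∂q_K = 0: 104 - 2q_K - (q_X) = 0.
Xenon's first-order condition: 81 - 2q_X - (q_K) = 0.
So q_K = (104 - q_X)/2 and q_X = (81 - q_K)/2.
Solving the pair: q_K = 127/3, q_X = 58/3.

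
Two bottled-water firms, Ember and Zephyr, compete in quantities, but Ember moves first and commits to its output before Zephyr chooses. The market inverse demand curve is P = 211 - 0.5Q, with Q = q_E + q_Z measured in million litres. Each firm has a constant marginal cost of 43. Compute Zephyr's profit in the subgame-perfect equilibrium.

Solve by backward induction. Given q_E, the follower Zephyr maximises π_Z = (211 - (1/2)q_E - (1/2)q_Z)q_Z - 43q_Z.
Follower FOC: 168 - (1/2)q_E - q_Z = 0, so q_Z(q_E) = (168 - (1/2)q_E).
The leader anticipates this reaction. Substituting into P = 211 - 0.5Q gives P = 127 - (1/4)q_E, so π_E = (127 - (1/4)q_E)q_E - 43q_E.
Leader FOC: 84 - (1/2)q_E = 0, so q_E = 168.
Then q_Z = (168 - (1/2)·168) = 84.
Price P = 211 - (1/2)·252 = 85.
Zephyr's profit: (85 - 43)·84 = 3528.

3528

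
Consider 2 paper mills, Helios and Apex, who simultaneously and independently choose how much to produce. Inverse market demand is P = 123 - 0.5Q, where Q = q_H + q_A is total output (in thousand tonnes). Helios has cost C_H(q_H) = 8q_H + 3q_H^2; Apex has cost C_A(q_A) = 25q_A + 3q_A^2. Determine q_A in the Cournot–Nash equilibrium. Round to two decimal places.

Helios's profit: π_H = (123 - 0.5Q)q_H - (8q_H + 3q_H²). Setting ∂π_H/∂q_H = 0: 115 - 7q_H - (1/2)(q_A) = 0.
Apex's first-order condition: 98 - 7q_A - (1/2)(q_H) = 0.
So q_H = (115 - (1/2)q_A)/7 and q_A = (98 - (1/2)q_H)/7.
Solving the pair: q_H = 1008/65, q_A = 838/65.

12.89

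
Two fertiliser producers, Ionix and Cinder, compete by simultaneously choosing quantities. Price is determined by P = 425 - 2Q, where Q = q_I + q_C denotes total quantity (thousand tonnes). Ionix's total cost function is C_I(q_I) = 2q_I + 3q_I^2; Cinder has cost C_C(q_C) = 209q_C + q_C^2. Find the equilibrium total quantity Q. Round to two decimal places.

61.07

Ionix's profit: π_I = (425 - 2Q)q_I - (2q_I + 3q_I²). Setting ∂π_I/∂q_I = 0: 423 - 10q_I - 2(q_C) = 0.
Cinder's first-order condition: 216 - 6q_C - 2(q_I) = 0.
Best responses: q_I = (423 - 2q_C)/10, q_C = (216 - 2q_I)/6.
Substituting one into the other gives q_I = 1053/28 and q_C = 657/28.
Total output Q = 1053/28 + 657/28 = 855/14.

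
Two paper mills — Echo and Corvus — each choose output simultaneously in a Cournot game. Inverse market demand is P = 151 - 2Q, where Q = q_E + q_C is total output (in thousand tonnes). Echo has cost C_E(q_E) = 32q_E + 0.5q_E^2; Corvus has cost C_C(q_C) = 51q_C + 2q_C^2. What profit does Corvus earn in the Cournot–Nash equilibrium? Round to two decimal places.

211.86

Echo's profit: π_E = (151 - 2Q)q_E - (32q_E + (1/2)q_E²). Setting ∂π_E/∂q_E = 0: 119 - 5q_E - 2(q_C) = 0.
Corvus's first-order condition: 100 - 8q_C - 2(q_E) = 0.
Rearranging gives the reaction functions q_E = (119 - 2q_C)/5 and q_C = (100 - 2q_E)/8.
Solving the pair: q_E = 188/9, q_C = 131/18.
Price P = 151 - 2·(169/6) = 284/3.
Corvus's profit: (284/3)·(131/18) - 51·(131/18) - 2(131/18)² = 211.8642.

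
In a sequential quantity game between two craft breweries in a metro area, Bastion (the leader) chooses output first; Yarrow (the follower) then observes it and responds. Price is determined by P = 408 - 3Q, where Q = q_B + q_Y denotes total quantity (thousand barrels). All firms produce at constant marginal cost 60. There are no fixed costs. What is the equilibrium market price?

Solve by backward induction. Given q_B, the follower Yarrow maximises π_Y = (408 - 3q_B - 3q_Y)q_Y - 60q_Y.
∂π_Y/∂q_Y = 348 - 3q_B - 6q_Y = 0 gives the reaction function q_Y = (348 - 3q_B)/6.
The leader anticipates this reaction. Substituting into P = 408 - 3Q gives P = 234 - (3/2)q_B, so π_B = (234 - (3/2)q_B)q_B - 60q_B.
Leader FOC: 174 - 3q_B = 0, so q_B = 58.
Then q_Y = (348 - 3·58)/6 = 29.
Total output Q = 87, so price P = 408 - 3·87 = 147.

147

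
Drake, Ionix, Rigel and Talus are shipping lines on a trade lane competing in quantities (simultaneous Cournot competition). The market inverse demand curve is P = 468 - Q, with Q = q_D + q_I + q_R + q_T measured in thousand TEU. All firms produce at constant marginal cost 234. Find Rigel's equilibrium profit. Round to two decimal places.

2190.24

Each firm earns π_i = (468 - Q)q_i - 234q_i.
Setting ∂π_i/∂q_i = 0 with rivals' quantities fixed: 234 - 2q_i - Σ_{j≠i} q_j = 0.
By symmetry each firm produces the same amount; substituting Σ_{j≠i} q_j = 3q_i yields q_i = 234/5.
Price P = 468 - 936/5 = 1404/5.
Rigel's profit: (1404/5 - 234)·(234/5) = 2190.2400.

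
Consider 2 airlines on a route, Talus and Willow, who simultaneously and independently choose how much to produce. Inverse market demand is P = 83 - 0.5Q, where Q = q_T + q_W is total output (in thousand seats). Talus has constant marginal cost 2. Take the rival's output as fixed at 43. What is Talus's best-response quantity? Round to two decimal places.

With the rival's output fixed at 43, Talus's profit is π_T = (83 - (1/2)·43 - (1/2)q_T)q_T - (2q_T) = (123/2 - (1/2)q_T)q_T - (2q_T).
∂π_T/∂q_T = 119/2 - q_T = 0, so q_T = 119/2.

59.50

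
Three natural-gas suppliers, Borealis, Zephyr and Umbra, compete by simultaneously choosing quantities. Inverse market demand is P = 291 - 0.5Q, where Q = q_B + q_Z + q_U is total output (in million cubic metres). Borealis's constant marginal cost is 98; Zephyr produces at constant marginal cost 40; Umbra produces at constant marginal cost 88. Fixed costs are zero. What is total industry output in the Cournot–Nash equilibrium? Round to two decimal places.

323.50

Borealis's profit: π_B = (291 - 0.5Q)q_B - (98q_B). Setting ∂π_B/∂q_B = 0: 193 - q_B - (1/2)(q_Z + q_U) = 0.
Zephyr's profit: π_Z = (291 - 0.5Q)q_Z - (40q_Z). Setting ∂π_Z/∂q_Z = 0: 251 - q_Z - (1/2)(q_B + q_U) = 0.
Umbra's profit: π_U = (291 - 0.5Q)q_U - (88q_U). Setting ∂π_U/∂q_U = 0: 203 - q_U - (1/2)(q_B + q_Z) = 0.
Summing all 3 equations gives 647 − 2Q = 0, hence Q = 647/2.
Back-substituting: q_B = (193 − 647/4)/(1/2) = 125/2, q_Z = (251 − 647/4)/(1/2) = 357/2, q_U = (203 − 647/4)/(1/2) = 165/2.
Total output Q = 125/2 + 357/2 + 165/2 = 647/2.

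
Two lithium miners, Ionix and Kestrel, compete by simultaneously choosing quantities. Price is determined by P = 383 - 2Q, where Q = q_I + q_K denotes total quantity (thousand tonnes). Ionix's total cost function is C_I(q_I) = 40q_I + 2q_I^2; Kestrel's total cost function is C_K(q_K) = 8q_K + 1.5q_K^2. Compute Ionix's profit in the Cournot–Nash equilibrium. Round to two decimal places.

4032.25

Ionix's profit: π_I = (383 - 2Q)q_I - (40q_I + 2q_I²). Setting ∂π_I/∂q_I = 0: 343 - 8q_I - 2(q_K) = 0.
Kestrel's first-order condition: 375 - 7q_K - 2(q_I) = 0.
Best responses: q_I = (343 - 2q_K)/8, q_K = (375 - 2q_I)/7.
Solving the pair: q_I = 127/4, q_K = 89/2.
Price P = 383 - 2·(305/4) = 461/2.
Ionix's profit: (461/2)·(127/4) - 40·(127/4) - 2(127/4)² = 4032.2500.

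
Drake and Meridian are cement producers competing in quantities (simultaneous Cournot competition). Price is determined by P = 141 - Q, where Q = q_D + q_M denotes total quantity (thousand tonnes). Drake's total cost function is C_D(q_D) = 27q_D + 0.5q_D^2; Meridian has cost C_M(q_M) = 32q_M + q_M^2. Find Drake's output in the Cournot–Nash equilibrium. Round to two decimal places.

Drake's profit: π_D = (141 - Q)q_D - (27q_D + (1/2)q_D²). Setting ∂π_D/∂q_D = 0: 114 - 3q_D - (q_M) = 0.
Meridian's profit: π_M = (141 - Q)q_M - (32q_M + q_M²). Setting ∂π_M/∂q_M = 0: 109 - 4q_M - (q_D) = 0.
Rearranging gives the reaction functions q_D = (114 - q_M)/3 and q_M = (109 - q_D)/4.
Solving the pair: q_D = 347/11, q_M = 213/11.

31.55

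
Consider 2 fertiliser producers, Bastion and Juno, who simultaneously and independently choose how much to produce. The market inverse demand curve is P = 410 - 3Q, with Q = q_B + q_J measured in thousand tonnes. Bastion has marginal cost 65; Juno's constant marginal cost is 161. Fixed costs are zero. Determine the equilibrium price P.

212

Bastion's profit: π_B = (410 - 3Q)q_B - (65q_B). Setting ∂π_B/∂q_B = 0: 345 - 6q_B - 3(q_J) = 0.
Juno's profit: π_J = (410 - 3Q)q_J - (161q_J). Setting ∂π_J/∂q_J = 0: 249 - 6q_J - 3(q_B) = 0.
So q_B = (345 - 3q_J)/6 and q_J = (249 - 3q_B)/6.
Solving the pair: q_B = 49, q_J = 17.
Total output Q = 66, so price P = 410 - 3·66 = 212.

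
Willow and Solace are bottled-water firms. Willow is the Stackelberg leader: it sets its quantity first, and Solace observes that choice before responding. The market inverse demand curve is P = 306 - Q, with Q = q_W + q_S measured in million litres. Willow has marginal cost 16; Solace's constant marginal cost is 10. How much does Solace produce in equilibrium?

77

The follower Solace best-responds to any q_W: π_S = (306 - Q)q_S - 10q_S.
∂π_S/∂q_S = 296 - q_W - 2q_S = 0 gives the reaction function q_S = (296 - q_W)/2.
Willow substitutes q_S(q_W) into its own profit: π_W = q_W(306 - q_W - (296 - q_W)/2) - 16q_W = (158 - (1/2)q_W)q_W - 16q_W.
Maximising: ∂π_W/∂q_W = 142 - q_W = 0, giving q_W = 142.
Then q_S = (296 - 142)/2 = 77.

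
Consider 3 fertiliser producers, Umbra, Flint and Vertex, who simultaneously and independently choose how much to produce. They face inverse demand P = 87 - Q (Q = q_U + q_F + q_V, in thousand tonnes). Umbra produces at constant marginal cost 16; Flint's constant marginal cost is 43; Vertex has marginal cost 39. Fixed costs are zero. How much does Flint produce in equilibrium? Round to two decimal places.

Umbra's profit: π_U = (87 - Q)q_U - (16q_U). Setting ∂π_U/∂q_U = 0: 71 - 2q_U - (q_F + q_V) = 0.
Flint's profit: π_F = (87 - Q)q_F - (43q_F). Setting ∂π_F/∂q_F = 0: 44 - 2q_F - (q_U + q_V) = 0.
Vertex's first-order condition: 48 - 2q_V - (q_U + q_F) = 0.
Adding the 3 first-order conditions: 163 − 4Q = 0, so Q = 163/4.
Back-substituting: q_U = (71 − 163/4) = 121/4, q_F = (44 − 163/4) = 13/4, q_V = (48 − 163/4) = 29/4.

3.25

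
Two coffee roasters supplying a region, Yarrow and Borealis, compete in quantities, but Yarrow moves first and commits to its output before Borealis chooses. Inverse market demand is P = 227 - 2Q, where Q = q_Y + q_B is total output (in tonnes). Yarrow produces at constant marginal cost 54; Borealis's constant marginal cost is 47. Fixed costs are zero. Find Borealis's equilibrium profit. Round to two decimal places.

1176.13

Solve by backward induction. Given q_Y, the follower Borealis maximises π_B = (227 - 2q_Y - 2q_B)q_B - 47q_B.
Follower FOC: 180 - 2q_Y - 4q_B = 0, so q_B(q_Y) = (180 - 2q_Y)/4.
Yarrow substitutes q_B(q_Y) into its own profit: π_Y = q_Y(227 - 2q_Y - (180 - 2q_Y)/2) - 54q_Y = (137 - q_Y)q_Y - 54q_Y.
The leader's first-order condition 83 - 2q_Y = 0 yields q_Y = 83/2.
Then q_B = (180 - 2·(83/2))/4 = 97/4.
Price P = 227 - 2·(263/4) = 191/2.
Borealis's profit: (191/2 - 47)·(97/4) = 1176.1250.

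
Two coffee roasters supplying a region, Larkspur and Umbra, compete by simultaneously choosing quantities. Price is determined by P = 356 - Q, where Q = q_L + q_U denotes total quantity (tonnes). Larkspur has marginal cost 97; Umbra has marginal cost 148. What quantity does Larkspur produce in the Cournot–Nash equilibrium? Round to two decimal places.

103.33

Larkspur's profit: π_L = (356 - Q)q_L - (97q_L). Setting ∂π_L/∂q_L = 0: 259 - 2q_L - (q_U) = 0.
Umbra's profit: π_U = (356 - Q)q_U - (148q_U). Setting ∂π_U/∂q_U = 0: 208 - 2q_U - (q_L) = 0.
Rearranging gives the reaction functions q_L = (259 - q_U)/2 and q_U = (208 - q_L)/2.
Substituting one into the other gives q_L = 310/3 and q_U = 157/3.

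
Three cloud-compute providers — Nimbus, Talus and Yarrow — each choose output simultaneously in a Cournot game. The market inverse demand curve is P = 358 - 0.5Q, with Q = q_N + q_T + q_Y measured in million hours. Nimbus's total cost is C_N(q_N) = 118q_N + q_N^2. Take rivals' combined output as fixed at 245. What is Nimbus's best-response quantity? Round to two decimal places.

With rivals' combined output fixed at 245, Nimbus's profit is π_N = (358 - (1/2)·245 - (1/2)q_N)q_N - (118q_N + q_N²) = (471/2 - (1/2)q_N)q_N - (118q_N + q_N²).
∂π_N/∂q_N = 235/2 - 3q_N = 0, so q_N = 235/6.

39.17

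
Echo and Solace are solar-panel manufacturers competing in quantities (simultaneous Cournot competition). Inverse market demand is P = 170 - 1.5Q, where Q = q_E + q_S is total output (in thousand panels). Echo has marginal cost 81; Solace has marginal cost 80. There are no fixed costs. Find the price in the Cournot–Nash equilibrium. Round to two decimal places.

Echo's profit: π_E = (170 - 1.5Q)q_E - (81q_E). Setting ∂π_E/∂q_E = 0: 89 - 3q_E - (3/2)(q_S) = 0.
Solace's profit: π_S = (170 - 1.5Q)q_S - (80q_S). Setting ∂π_S/∂q_S = 0: 90 - 3q_S - (3/2)(q_E) = 0.
Best responses: q_E = (89 - (3/2)q_S)/3, q_S = (90 - (3/2)q_E)/3.
Substituting one into the other gives q_E = 176/9 and q_S = 182/9.
Total output Q = 358/9, so price P = 170 - (3/2)·(358/9) = 331/3.

110.33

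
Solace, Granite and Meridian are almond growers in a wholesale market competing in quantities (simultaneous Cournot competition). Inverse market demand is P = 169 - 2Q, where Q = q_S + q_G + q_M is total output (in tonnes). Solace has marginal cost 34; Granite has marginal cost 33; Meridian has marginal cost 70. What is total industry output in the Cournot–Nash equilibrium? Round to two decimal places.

Solace's profit: π_S = (169 - 2Q)q_S - (34q_S). Setting ∂π_S/∂q_S = 0: 135 - 4q_S - 2(q_G + q_M) = 0.
Granite's profit: π_G = (169 - 2Q)q_G - (33q_G). Setting ∂π_G/∂q_G = 0: 136 - 4q_G - 2(q_S + q_M) = 0.
Meridian's profit: π_M = (169 - 2Q)q_M - (70q_M). Setting ∂π_M/∂q_M = 0: 99 - 4q_M - 2(q_S + q_G) = 0.
Summing all 3 equations gives 370 − 8Q = 0, hence Q = 185/4.
Back-substituting: q_S = (135 − 185/2)/2 = 85/4, q_G = (136 − 185/2)/2 = 87/4, q_M = (99 − 185/2)/2 = 13/4.
Total output Q = 85/4 + 87/4 + 13/4 = 185/4.

46.25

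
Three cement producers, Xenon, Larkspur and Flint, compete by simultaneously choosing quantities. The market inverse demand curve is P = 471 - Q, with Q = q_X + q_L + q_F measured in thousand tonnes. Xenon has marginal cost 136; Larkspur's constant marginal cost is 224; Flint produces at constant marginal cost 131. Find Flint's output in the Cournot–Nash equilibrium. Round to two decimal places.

109.50

Xenon's profit: π_X = (471 - Q)q_X - (136q_X). Setting ∂π_X/∂q_X = 0: 335 - 2q_X - (q_L + q_F) = 0.
Larkspur's first-order condition: 247 - 2q_L - (q_X + q_F) = 0.
Flint's first-order condition: 340 - 2q_F - (q_X + q_L) = 0.
Adding the 3 first-order conditions: 922 − 4Q = 0, so Q = 461/2.
Back-substituting: q_X = (335 − 461/2) = 209/2, q_L = (247 − 461/2) = 33/2, q_F = (340 − 461/2) = 219/2.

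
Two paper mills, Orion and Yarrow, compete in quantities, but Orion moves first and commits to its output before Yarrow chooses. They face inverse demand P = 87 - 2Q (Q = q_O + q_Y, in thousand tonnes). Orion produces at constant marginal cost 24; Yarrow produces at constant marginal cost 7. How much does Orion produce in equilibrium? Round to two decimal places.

Solve by backward induction. Given q_O, the follower Yarrow maximises π_Y = (87 - 2q_O - 2q_Y)q_Y - 7q_Y.
Follower FOC: 80 - 2q_O - 4q_Y = 0, so q_Y(q_O) = (80 - 2q_O)/4.
The leader anticipates this reaction. Substituting into P = 87 - 2Q gives P = 47 - q_O, so π_O = (47 - q_O)q_O - 24q_O.
Leader FOC: 23 - 2q_O = 0, so q_O = 23/2.
Then q_Y = (80 - 2·(23/2))/4 = 57/4.

11.50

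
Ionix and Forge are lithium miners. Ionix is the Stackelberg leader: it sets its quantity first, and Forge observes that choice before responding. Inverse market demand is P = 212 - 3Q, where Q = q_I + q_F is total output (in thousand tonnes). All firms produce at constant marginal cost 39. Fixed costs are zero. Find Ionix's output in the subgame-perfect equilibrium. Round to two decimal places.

28.83

Solve by backward induction. Given q_I, the follower Forge maximises π_F = (212 - 3q_I - 3q_F)q_F - 39q_F.
∂π_F/∂q_F = 173 - 3q_I - 6q_F = 0 gives the reaction function q_F = (173 - 3q_I)/6.
The leader anticipates this reaction. Substituting into P = 212 - 3Q gives P = 251/2 - (3/2)q_I, so π_I = (251/2 - (3/2)q_I)q_I - 39q_I.
The leader's first-order condition 173/2 - 3q_I = 0 yields q_I = 173/6.
Then q_F = (173 - 3·(173/6))/6 = 173/12.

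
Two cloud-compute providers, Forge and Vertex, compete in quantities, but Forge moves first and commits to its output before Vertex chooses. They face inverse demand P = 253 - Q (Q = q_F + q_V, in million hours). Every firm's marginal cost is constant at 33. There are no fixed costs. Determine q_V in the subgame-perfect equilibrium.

Solve by backward induction. Given q_F, the follower Vertex maximises π_V = (253 - q_F - q_V)q_V - 33q_V.
Follower FOC: 220 - q_F - 2q_V = 0, so q_V(q_F) = (220 - q_F)/2.
The leader anticipates this reaction. Substituting into P = 253 - Q gives P = 143 - (1/2)q_F, so π_F = (143 - (1/2)q_F)q_F - 33q_F.
Maximising: ∂π_F/∂q_F = 110 - q_F = 0, giving q_F = 110.
Then q_V = (220 - 110)/2 = 55.

55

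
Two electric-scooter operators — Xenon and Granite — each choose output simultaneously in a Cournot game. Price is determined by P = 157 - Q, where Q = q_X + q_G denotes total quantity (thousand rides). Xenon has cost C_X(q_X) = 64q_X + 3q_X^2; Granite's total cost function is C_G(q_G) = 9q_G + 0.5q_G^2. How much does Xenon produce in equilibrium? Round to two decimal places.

5.70

Xenon's profit: π_X = (157 - Q)q_X - (64q_X + 3q_X²). Setting ∂π_X/∂q_X = 0: 93 - 8q_X - (q_G) = 0.
Granite's first-order condition: 148 - 3q_G - (q_X) = 0.
Best responses: q_X = (93 - q_G)/8, q_G = (148 - q_X)/3.
Solving the pair: q_X = 131/23, q_G = 1091/23.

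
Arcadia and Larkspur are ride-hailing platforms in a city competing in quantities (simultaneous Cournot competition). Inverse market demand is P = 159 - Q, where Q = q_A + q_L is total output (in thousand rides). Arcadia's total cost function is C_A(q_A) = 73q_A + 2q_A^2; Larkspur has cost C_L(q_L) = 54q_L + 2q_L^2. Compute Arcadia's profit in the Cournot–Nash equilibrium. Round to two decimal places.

413.68

Arcadia's profit: π_A = (159 - Q)q_A - (73q_A + 2q_A²). Setting ∂π_A/∂q_A = 0: 86 - 6q_A - (q_L) = 0.
Larkspur's first-order condition: 105 - 6q_L - (q_A) = 0.
So q_A = (86 - q_L)/6 and q_L = (105 - q_A)/6.
Substituting one into the other gives q_A = 411/35 and q_L = 544/35.
Price P = 159 - 191/7 = 922/7.
Arcadia's profit: (922/7)·(411/35) - 73·(411/35) - 2(411/35)² = 413.6841.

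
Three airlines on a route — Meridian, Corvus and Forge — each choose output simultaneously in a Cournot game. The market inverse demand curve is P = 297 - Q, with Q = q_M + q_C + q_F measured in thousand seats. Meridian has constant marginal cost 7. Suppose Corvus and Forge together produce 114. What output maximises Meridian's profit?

88

With rivals' combined output fixed at 114, Meridian's profit is π_M = (297 - 114 - q_M)q_M - (7q_M) = (183 - q_M)q_M - (7q_M).
∂π_M/∂q_M = 176 - 2q_M = 0, so q_M = 88.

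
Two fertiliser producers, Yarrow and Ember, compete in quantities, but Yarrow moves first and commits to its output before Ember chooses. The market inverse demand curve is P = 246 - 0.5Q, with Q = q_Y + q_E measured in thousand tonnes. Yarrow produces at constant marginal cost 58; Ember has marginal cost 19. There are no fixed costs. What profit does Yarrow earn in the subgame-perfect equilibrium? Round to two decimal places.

5550.25

Solve by backward induction. Given q_Y, the follower Ember maximises π_E = (246 - (1/2)q_Y - (1/2)q_E)q_E - 19q_E.
∂π_E/∂q_E = 227 - (1/2)q_Y - q_E = 0 gives the reaction function q_E = (227 - (1/2)q_Y).
Yarrow substitutes q_E(q_Y) into its own profit: π_Y = q_Y(246 - (1/2)q_Y - (227 - (1/2)q_Y)/2) - 58q_Y = (265/2 - (1/4)q_Y)q_Y - 58q_Y.
Leader FOC: 149/2 - (1/2)q_Y = 0, so q_Y = 149.
Then q_E = (227 - (1/2)·149) = 305/2.
Price P = 246 - (1/2)·(603/2) = 381/4.
Yarrow's profit: (381/4 - 58)·149 = 5550.2500.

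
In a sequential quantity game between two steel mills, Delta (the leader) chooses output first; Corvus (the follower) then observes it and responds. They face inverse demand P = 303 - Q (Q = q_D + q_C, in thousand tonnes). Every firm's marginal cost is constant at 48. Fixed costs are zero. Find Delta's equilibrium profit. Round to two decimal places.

The follower Corvus best-responds to any q_D: π_C = (303 - Q)q_C - 48q_C.
∂π_C/∂q_C = 255 - q_D - 2q_C = 0 gives the reaction function q_C = (255 - q_D)/2.
Delta substitutes q_C(q_D) into its own profit: π_D = q_D(303 - q_D - (255 - q_D)/2) - 48q_D = (351/2 - (1/2)q_D)q_D - 48q_D.
The leader's first-order condition 255/2 - q_D = 0 yields q_D = 255/2.
Then q_C = (255 - 255/2)/2 = 255/4.
Price P = 303 - 765/4 = 447/4.
Delta's profit: (447/4 - 48)·(255/2) = 8128.1250.

8128.13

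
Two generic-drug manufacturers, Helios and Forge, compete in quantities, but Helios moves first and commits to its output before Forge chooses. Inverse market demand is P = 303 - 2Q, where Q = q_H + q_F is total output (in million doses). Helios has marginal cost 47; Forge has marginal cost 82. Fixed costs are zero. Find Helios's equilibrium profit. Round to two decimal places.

5292.56

Solve by backward induction. Given q_H, the follower Forge maximises π_F = (303 - 2q_H - 2q_F)q_F - 82q_F.
Setting the follower's marginal profit to zero, 221 - 2q_H - 4q_F = 0, i.e. q_F = (221 - 2q_H)/4.
Helios substitutes q_F(q_H) into its own profit: π_H = q_H(303 - 2q_H - (221 - 2q_H)/2) - 47q_H = (385/2 - q_H)q_H - 47q_H.
Leader FOC: 291/2 - 2q_H = 0, so q_H = 291/4.
Then q_F = (221 - 2·(291/4))/4 = 151/8.
Price P = 303 - 2·(733/8) = 479/4.
Helios's profit: (479/4 - 47)·(291/4) = 5292.5625.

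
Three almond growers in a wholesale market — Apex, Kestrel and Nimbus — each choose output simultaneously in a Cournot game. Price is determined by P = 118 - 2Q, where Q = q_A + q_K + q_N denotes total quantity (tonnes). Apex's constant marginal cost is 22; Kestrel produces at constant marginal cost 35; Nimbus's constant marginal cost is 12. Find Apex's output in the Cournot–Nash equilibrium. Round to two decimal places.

12.38

Apex's profit: π_A = (118 - 2Q)q_A - (22q_A). Setting ∂π_A/∂q_A = 0: 96 - 4q_A - 2(q_K + q_N) = 0.
Kestrel's first-order condition: 83 - 4q_K - 2(q_A + q_N) = 0.
Nimbus's first-order condition: 106 - 4q_N - 2(q_A + q_K) = 0.
Adding the 3 first-order conditions: 285 − 8Q = 0, so Q = 285/8.
Back-substituting: q_A = (96 − 285/4)/2 = 99/8, q_K = (83 − 285/4)/2 = 47/8, q_N = (106 − 285/4)/2 = 139/8.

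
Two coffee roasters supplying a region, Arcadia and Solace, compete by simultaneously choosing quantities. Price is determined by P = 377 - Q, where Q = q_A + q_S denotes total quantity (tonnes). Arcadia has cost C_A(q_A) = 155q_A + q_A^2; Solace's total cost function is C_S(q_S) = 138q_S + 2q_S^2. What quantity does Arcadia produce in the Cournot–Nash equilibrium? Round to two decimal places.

47.52

Arcadia's profit: π_A = (377 - Q)q_A - (155q_A + q_A²). Setting ∂π_A/∂q_A = 0: 222 - 4q_A - (q_S) = 0.
Solace's first-order condition: 239 - 6q_S - (q_A) = 0.
So q_A = (222 - q_S)/4 and q_S = (239 - q_A)/6.
Solving the pair: q_A = 1093/23, q_S = 734/23.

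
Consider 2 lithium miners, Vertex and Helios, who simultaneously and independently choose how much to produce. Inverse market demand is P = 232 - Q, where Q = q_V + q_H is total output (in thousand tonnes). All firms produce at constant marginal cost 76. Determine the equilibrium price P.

Each firm earns π_i = (232 - Q)q_i - 76q_i.
First-order condition (treating rivals' output as given): 156 - 2q_i - q_j = 0.
With identical firms every q_j equals q_i, so q_j = q_i and 156 = 3q_i, giving q_i = 52.
Total output Q = 104, so price P = 232 - 104 = 128.

128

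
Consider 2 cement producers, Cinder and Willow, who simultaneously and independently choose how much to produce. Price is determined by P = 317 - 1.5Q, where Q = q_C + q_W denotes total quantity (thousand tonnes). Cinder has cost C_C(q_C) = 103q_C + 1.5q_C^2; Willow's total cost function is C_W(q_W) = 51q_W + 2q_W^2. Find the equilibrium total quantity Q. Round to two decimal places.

Cinder's profit: π_C = (317 - 1.5Q)q_C - (103q_C + (3/2)q_C²). Setting ∂π_C/∂q_C = 0: 214 - 6q_C - (3/2)(q_W) = 0.
Willow's first-order condition: 266 - 7q_W - (3/2)(q_C) = 0.
Rearranging gives the reaction functions q_C = (214 - (3/2)q_W)/6 and q_W = (266 - (3/2)q_C)/7.
Solving the pair: q_C = 27.6478, q_W = 1700/53.
Total output Q = 27.6478 + 1700/53 = 59.7233.

59.72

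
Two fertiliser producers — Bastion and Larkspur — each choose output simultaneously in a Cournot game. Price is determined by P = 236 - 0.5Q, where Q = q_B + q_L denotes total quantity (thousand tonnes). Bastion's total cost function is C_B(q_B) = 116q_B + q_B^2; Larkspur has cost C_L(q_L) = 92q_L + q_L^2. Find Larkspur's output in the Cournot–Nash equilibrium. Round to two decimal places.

Bastion's profit: π_B = (236 - 0.5Q)q_B - (116q_B + q_B²). Setting ∂π_B/∂q_B = 0: 120 - 3q_B - (1/2)(q_L) = 0.
Larkspur's first-order condition: 144 - 3q_L - (1/2)(q_B) = 0.
Best responses: q_B = (120 - (1/2)q_L)/3, q_L = (144 - (1/2)q_B)/3.
Substituting one into the other gives q_B = 1152/35 and q_L = 1488/35.

42.51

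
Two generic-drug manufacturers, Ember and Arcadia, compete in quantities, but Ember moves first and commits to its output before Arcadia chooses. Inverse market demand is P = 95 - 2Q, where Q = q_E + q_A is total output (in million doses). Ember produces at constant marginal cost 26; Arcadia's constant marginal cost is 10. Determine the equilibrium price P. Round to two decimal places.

The follower Arcadia best-responds to any q_E: π_A = (95 - 2Q)q_A - 10q_A.
Follower FOC: 85 - 2q_E - 4q_A = 0, so q_A(q_E) = (85 - 2q_E)/4.
Ember substitutes q_A(q_E) into its own profit: π_E = q_E(95 - 2q_E - (85 - 2q_E)/2) - 26q_E = (105/2 - q_E)q_E - 26q_E.
Leader FOC: 53/2 - 2q_E = 0, so q_E = 53/4.
Then q_A = (85 - 2·(53/4))/4 = 117/8.
Total output Q = 223/8, so price P = 95 - 2·(223/8) = 157/4.

39.25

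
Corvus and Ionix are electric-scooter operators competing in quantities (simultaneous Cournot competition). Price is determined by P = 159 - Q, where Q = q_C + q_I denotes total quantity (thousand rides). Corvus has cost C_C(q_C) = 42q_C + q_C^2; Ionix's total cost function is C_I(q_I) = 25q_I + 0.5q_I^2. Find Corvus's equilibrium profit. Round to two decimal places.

Corvus's profit: π_C = (159 - Q)q_C - (42q_C + q_C²). Setting ∂π_C/∂q_C = 0: 117 - 4q_C - (q_I) = 0.
Ionix's first-order condition: 134 - 3q_I - (q_C) = 0.
Rearranging gives the reaction functions q_C = (117 - q_I)/4 and q_I = (134 - q_C)/3.
Substituting one into the other gives q_C = 217/11 and q_I = 419/11.
Price P = 159 - 636/11 = 1113/11.
Corvus's profit: (1113/11)·(217/11) - 42·(217/11) - (217/11)² = 778.3306.

778.33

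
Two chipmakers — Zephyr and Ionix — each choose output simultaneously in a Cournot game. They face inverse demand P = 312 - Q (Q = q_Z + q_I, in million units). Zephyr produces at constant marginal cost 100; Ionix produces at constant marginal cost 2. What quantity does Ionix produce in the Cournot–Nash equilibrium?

Zephyr's profit: π_Z = (312 - Q)q_Z - (100q_Z). Setting ∂π_Z/∂q_Z = 0: 212 - 2q_Z - (q_I) = 0.
Ionix's first-order condition: 310 - 2q_I - (q_Z) = 0.
Best responses: q_Z = (212 - q_I)/2, q_I = (310 - q_Z)/2.
Substituting one into the other gives q_Z = 38 and q_I = 136.

136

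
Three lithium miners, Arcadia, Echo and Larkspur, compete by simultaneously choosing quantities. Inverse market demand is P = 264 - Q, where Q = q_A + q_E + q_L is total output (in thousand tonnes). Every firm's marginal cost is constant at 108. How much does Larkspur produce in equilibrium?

A representative firm's profit is π_i = q_i(264 - Q) - 108q_i.
First-order condition (treating rivals' output as given): 156 - 2q_i - Σ_{j≠i} q_j = 0.
By symmetry each firm produces the same amount; substituting Σ_{j≠i} q_j = 2q_i yields q_i = 156/4 = 39.

39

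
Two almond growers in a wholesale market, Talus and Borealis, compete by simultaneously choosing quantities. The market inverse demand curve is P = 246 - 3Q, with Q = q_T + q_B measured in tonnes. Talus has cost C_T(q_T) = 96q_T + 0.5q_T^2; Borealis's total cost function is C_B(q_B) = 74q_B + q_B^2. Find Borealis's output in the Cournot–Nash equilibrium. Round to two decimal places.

Talus's profit: π_T = (246 - 3Q)q_T - (96q_T + (1/2)q_T²). Setting ∂π_T/∂q_T = 0: 150 - 7q_T - 3(q_B) = 0.
Borealis's first-order condition: 172 - 8q_B - 3(q_T) = 0.
Rearranging gives the reaction functions q_T = (150 - 3q_B)/7 and q_B = (172 - 3q_T)/8.
Substituting one into the other gives q_T = 684/47 and q_B = 754/47.

16.04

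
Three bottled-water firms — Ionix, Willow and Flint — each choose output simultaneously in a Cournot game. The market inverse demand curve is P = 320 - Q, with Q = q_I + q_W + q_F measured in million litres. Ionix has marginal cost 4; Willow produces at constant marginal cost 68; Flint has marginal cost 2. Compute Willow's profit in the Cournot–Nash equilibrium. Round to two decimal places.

930.25

Ionix's profit: π_I = (320 - Q)q_I - (4q_I). Setting ∂π_I/∂q_I = 0: 316 - 2q_I - (q_W + q_F) = 0.
Willow's first-order condition: 252 - 2q_W - (q_I + q_F) = 0.
Flint's profit: π_F = (320 - Q)q_F - (2q_F). Setting ∂π_F/∂q_F = 0: 318 - 2q_F - (q_I + q_W) = 0.
Summing all 3 equations gives 886 − 4Q = 0, hence Q = 443/2.
Back-substituting: q_I = (316 − 443/2) = 189/2, q_W = (252 − 443/2) = 61/2, q_F = (318 − 443/2) = 193/2.
Price P = 320 - 443/2 = 197/2.
Willow's profit: (197/2 - 68)·(61/2) = 930.2500.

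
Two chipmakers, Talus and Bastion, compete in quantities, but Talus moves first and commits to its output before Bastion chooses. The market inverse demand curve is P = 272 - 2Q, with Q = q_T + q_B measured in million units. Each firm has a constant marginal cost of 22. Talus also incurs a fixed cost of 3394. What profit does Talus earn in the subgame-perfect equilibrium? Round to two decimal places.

512.25

The follower Bastion best-responds to any q_T: π_B = (272 - 2Q)q_B - 22q_B.
Follower FOC: 250 - 2q_T - 4q_B = 0, so q_B(q_T) = (250 - 2q_T)/4.
The leader anticipates this reaction. Substituting into P = 272 - 2Q gives P = 147 - q_T, so π_T = (147 - q_T)q_T - 22q_T.
Leader FOC: 125 - 2q_T = 0, so q_T = 125/2.
Then q_B = (250 - 2·(125/2))/4 = 125/4.
Price P = 272 - 2·(375/4) = 169/2.
Talus's profit: (169/2 - 22)·(125/2) - 3394 = 512.2500.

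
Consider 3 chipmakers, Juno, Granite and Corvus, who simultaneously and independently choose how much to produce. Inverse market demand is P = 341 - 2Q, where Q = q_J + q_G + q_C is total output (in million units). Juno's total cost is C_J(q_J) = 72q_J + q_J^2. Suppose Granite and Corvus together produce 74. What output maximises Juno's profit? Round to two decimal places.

With rivals' combined output fixed at 74, Juno's profit is π_J = (341 - 2·74 - 2q_J)q_J - (72q_J + q_J²) = (193 - 2q_J)q_J - (72q_J + q_J²).
∂π_J/∂q_J = 121 - 6q_J = 0, so q_J = 121/6.

20.17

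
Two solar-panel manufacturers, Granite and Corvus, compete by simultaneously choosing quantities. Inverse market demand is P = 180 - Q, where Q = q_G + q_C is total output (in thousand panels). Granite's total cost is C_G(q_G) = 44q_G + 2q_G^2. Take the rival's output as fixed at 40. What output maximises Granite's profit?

With the rival's output fixed at 40, Granite's profit is π_G = (180 - 40 - q_G)q_G - (44q_G + 2q_G²) = (140 - q_G)q_G - (44q_G + 2q_G²).
∂π_G/∂q_G = 96 - 6q_G = 0, so q_G = 16.

16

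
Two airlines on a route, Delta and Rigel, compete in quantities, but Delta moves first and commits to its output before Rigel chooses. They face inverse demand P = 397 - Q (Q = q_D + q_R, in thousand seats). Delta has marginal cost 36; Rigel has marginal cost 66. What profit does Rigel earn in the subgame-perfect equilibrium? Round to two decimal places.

4590.06

The follower Rigel best-responds to any q_D: π_R = (397 - Q)q_R - 66q_R.
∂π_R/∂q_R = 331 - q_D - 2q_R = 0 gives the reaction function q_R = (331 - q_D)/2.
The leader anticipates this reaction. Substituting into P = 397 - Q gives P = 463/2 - (1/2)q_D, so π_D = (463/2 - (1/2)q_D)q_D - 36q_D.
Leader FOC: 391/2 - q_D = 0, so q_D = 391/2.
Then q_R = (331 - 391/2)/2 = 271/4.
Price P = 397 - 1053/4 = 535/4.
Rigel's profit: (535/4 - 66)·(271/4) = 4590.0625.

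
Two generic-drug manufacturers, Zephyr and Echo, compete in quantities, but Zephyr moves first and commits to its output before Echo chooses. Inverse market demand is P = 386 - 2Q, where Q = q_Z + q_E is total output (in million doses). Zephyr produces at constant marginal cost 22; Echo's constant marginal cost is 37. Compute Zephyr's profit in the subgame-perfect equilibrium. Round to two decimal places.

The follower Echo best-responds to any q_Z: π_E = (386 - 2Q)q_E - 37q_E.
Follower FOC: 349 - 2q_Z - 4q_E = 0, so q_E(q_Z) = (349 - 2q_Z)/4.
The leader anticipates this reaction. Substituting into P = 386 - 2Q gives P = 423/2 - q_Z, so π_Z = (423/2 - q_Z)q_Z - 22q_Z.
Leader FOC: 379/2 - 2q_Z = 0, so q_Z = 379/4.
Then q_E = (349 - 2·(379/4))/4 = 319/8.
Price P = 386 - 2·(1077/8) = 467/4.
Zephyr's profit: (467/4 - 22)·(379/4) = 8977.5625.

8977.56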